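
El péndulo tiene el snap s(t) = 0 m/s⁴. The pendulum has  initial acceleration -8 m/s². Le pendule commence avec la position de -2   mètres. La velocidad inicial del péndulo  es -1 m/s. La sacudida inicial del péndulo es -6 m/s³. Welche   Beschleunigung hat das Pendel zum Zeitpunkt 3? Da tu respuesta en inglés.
To solve this, we need to take 2 antiderivatives of our snap equation s(t) = 0. The integral of snap is jerk. Using j(0) = -6, we get j(t) = -6. Integrating jerk and using the initial condition a(0) = -8, we get a(t) = -6·t - 8. Using a(t) = -6·t - 8 and substituting t = 3, we find a = -26.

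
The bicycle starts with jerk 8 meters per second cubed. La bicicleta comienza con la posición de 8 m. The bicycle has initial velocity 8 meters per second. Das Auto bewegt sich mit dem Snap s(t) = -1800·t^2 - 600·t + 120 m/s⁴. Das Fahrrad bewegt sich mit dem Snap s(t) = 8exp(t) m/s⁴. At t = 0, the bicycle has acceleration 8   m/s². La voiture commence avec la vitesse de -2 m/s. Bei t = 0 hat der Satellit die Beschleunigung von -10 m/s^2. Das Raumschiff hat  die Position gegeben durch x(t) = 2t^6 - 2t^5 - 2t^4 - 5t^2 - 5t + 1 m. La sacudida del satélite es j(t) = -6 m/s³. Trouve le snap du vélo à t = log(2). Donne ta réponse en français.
En utilisant s(t) = 8·exp(t) et en substituant t = log(2), nous trouvons s = 16.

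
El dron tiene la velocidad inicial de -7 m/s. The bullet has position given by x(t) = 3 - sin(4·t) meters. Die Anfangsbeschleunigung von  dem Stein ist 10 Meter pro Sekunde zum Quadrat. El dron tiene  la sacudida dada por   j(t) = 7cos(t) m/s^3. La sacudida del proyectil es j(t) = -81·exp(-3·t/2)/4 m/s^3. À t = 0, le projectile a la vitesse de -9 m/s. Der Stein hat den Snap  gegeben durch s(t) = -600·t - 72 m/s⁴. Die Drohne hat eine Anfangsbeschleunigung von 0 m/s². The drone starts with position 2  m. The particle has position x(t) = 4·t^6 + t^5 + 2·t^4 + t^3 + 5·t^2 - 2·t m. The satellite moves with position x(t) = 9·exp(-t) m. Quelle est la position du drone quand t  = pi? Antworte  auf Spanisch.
Necesitamos integrar nuestra ecuación de la sacudida j(t) = 7·cos(t) 3 veces. Tomando ∫j(t)dt y aplicando a(0) = 0, encontramos a(t) = 7·sin(t). La antiderivada de la aceleración es la velocidad. Usando v(0) = -7, obtenemos v(t) = -7·cos(t). La integral de la velocidad, con x(0) = 2, da la posición: x(t) = 2 - 7·sin(t). Tenemos la posición x(t) = 2 - 7·sin(t). Sustituyendo t = pi: x(pi) = 2.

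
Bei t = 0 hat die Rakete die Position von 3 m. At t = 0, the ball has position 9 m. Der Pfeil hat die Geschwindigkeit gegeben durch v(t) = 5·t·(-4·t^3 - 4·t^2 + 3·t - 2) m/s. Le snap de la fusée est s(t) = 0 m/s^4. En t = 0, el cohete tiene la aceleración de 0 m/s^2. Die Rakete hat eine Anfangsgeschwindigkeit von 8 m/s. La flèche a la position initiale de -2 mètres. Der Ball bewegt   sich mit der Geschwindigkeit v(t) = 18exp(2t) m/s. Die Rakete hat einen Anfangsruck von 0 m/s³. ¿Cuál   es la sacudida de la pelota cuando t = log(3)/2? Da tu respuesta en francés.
Pour résoudre ceci, nous devons prendre 2 dérivées de notre équation de la vitesse v(t) = 18·exp(2·t). En dérivant la vitesse, nous obtenons l'accélération: a(t) = 36·exp(2·t). La dérivée de l'accélération donne le jerk: j(t) = 72·exp(2·t). En utilisant j(t) = 72·exp(2·t) et en substituant t = log(3)/2, nous trouvons j = 216.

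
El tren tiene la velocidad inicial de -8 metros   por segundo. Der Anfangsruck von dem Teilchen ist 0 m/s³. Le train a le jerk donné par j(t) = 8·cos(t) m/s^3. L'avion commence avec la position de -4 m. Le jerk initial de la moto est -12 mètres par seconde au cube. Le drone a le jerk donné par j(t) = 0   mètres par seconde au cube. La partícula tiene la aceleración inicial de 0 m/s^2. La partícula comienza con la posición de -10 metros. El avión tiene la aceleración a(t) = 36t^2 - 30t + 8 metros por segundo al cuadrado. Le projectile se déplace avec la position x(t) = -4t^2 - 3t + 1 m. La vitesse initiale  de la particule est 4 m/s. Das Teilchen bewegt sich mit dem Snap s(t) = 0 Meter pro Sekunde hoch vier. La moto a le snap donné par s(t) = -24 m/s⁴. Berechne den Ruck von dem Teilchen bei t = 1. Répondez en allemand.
Wir müssen unsere Gleichung für den Snap s(t) = 0 1-mal integrieren. Das Integral von dem Snap, mit j(0) = 0, ergibt den Ruck: j(t) = 0. Aus der Gleichung für den Ruck j(t) = 0, setzen wir t = 1 ein und erhalten j = 0.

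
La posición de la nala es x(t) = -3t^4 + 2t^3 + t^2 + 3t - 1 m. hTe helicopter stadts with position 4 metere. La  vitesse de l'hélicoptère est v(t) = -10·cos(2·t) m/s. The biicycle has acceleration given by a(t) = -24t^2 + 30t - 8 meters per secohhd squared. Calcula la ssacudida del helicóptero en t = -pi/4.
Para resolver esto, necesitamos tomar 2 derivadas de nuestra ecuación de la velocidad v(t) = -10·cos(2·t). La derivada de la velocidad da la aceleración: a(t) = 20·sin(2·t). Derivando la aceleración, obtenemos la sacudida: j(t) = 40·cos(2·t). Usando j(t) = 40·cos(2·t) y sustituyendo t = -pi/4, encontramos j = 0.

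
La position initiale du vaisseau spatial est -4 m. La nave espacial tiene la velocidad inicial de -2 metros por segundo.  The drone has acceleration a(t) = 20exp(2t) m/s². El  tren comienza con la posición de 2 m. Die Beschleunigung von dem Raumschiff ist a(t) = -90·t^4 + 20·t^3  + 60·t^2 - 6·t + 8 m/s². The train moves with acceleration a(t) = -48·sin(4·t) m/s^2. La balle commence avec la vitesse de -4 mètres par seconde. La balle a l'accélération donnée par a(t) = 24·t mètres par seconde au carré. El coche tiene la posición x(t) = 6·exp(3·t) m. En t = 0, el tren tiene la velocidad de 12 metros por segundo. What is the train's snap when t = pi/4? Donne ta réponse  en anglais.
We must differentiate our acceleration equation a(t) = -48·sin(4·t) 2 times. Differentiating acceleration, we get jerk: j(t) = -192·cos(4·t). Differentiating jerk, we get snap: s(t) = 768·sin(4·t). From the given snap equation s(t) = 768·sin(4·t), we substitute t = pi/4 to get s = 0.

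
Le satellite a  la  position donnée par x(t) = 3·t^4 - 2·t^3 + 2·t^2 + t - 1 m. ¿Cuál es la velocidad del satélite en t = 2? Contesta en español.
Para resolver esto, necesitamos tomar 1 derivada de nuestra ecuación de la posición x(t) = 3·t^4 - 2·t^3 + 2·t^2 + t - 1. Derivando la posición, obtenemos la velocidad: v(t) = 12·t^3 - 6·t^2 + 4·t + 1. Usando v(t) = 12·t^3 - 6·t^2 + 4·t + 1 y sustituyendo t = 2, encontramos v = 81.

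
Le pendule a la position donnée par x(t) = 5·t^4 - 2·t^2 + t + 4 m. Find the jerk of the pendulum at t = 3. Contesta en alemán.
Um dies zu lösen, müssen wir 3 Ableitungen unserer Gleichung für die Position x(t) = 5·t^4 - 2·t^2 + t + 4 nehmen. Durch Ableiten von der Position erhalten wir die Geschwindigkeit: v(t) = 20·t^3 - 4·t + 1. Mit d/dt von v(t) finden wir a(t) = 60·t^2 - 4. Mit d/dt von a(t) finden wir j(t) = 120·t. Wir haben den Ruck j(t) = 120·t. Durch Einsetzen von t = 3: j(3) = 360.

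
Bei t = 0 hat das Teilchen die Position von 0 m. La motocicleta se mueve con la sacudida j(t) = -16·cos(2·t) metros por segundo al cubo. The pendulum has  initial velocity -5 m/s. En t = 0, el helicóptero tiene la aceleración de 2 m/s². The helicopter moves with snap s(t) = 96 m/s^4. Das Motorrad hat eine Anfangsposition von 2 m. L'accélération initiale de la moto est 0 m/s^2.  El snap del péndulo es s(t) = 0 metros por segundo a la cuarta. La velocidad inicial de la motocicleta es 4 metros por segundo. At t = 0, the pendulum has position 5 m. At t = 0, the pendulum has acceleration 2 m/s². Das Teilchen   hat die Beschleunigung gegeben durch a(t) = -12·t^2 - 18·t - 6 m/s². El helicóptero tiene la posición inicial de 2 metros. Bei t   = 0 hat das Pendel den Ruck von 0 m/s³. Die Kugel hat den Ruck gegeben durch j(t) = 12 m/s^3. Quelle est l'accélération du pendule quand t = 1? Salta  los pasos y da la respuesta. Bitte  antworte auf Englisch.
At t = 1, a = 2.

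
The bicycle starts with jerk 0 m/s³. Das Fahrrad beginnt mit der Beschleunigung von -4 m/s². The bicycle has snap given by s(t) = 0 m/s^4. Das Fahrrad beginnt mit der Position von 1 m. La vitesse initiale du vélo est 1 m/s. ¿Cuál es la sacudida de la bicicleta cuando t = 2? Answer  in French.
En partant du snap s(t) = 0, nous prenons 1 primitive. En intégrant le snap et en utilisant la condition initiale j(0) = 0, nous obtenons j(t) = 0. Nous avons le jerk j(t) = 0. En substituant t = 2: j(2) = 0.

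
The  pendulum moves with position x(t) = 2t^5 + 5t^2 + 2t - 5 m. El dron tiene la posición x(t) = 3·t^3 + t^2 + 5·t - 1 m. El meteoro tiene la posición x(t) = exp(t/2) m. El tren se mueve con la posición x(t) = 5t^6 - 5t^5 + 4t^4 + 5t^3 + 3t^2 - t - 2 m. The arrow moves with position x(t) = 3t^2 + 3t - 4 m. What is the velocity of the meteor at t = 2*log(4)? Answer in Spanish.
Para resolver esto, necesitamos tomar 1 derivada de nuestra ecuación de la posición x(t) = exp(t/2). Tomando d/dt de x(t), encontramos v(t) = exp(t/2)/2. Usando v(t) = exp(t/2)/2 y sustituyendo t = 2*log(4), encontramos v = 2.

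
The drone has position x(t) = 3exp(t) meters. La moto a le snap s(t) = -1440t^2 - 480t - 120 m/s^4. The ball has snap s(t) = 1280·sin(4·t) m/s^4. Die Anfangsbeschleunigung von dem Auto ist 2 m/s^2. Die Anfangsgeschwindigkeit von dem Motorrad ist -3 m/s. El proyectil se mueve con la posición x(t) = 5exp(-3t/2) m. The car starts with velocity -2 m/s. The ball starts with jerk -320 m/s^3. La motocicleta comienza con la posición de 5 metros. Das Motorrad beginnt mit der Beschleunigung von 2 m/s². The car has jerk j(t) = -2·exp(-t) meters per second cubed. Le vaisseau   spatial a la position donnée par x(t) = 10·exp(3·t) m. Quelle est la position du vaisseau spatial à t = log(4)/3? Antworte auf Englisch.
We have position x(t) = 10·exp(3·t). Substituting t = log(4)/3: x(log(4)/3) = 40.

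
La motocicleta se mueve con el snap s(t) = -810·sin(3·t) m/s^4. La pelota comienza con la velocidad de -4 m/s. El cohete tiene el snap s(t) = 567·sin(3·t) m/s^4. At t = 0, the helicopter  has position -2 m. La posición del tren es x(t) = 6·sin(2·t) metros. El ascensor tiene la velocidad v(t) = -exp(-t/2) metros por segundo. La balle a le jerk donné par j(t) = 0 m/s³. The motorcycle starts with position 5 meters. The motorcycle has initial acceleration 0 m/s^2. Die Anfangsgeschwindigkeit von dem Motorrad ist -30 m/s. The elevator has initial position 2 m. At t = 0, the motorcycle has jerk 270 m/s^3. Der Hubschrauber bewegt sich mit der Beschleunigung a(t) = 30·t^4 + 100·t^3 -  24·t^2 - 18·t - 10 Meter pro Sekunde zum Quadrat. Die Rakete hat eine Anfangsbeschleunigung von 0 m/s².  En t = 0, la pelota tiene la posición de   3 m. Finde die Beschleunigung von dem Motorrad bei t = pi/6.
Um dies zu lösen, müssen wir 2 Stammfunktionen unserer Gleichung für den Snap s(t) = -810·sin(3·t) finden. Das Integral von dem Snap ist der Ruck. Mit j(0) = 270 erhalten wir j(t) = 270·cos(3·t). Das Integral von dem Ruck, mit a(0) = 0, ergibt die Beschleunigung: a(t) = 90·sin(3·t). Wir haben die Beschleunigung a(t) = 90·sin(3·t). Durch Einsetzen von t = pi/6: a(pi/6) = 90.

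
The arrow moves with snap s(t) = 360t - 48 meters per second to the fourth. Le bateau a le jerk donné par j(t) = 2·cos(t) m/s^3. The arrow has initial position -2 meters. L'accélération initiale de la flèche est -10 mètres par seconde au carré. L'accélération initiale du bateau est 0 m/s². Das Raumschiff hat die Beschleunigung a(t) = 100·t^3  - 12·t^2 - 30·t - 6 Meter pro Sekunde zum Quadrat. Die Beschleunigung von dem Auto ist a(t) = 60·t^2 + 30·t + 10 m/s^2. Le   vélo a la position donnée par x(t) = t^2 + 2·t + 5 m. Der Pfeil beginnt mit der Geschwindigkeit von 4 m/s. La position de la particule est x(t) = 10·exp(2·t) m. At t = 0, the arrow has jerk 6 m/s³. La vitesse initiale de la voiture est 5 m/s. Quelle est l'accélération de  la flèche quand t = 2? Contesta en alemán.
Wir müssen die Stammfunktion unserer Gleichung für den Snap s(t) = 360·t - 48 2-mal finden. Die Stammfunktion von dem Snap, mit j(0) = 6, ergibt den Ruck: j(t) = 180·t^2 - 48·t + 6. Das Integral von dem Ruck ist die Beschleunigung. Mit a(0) = -10 erhalten wir a(t) = 60·t^3 - 24·t^2 + 6·t - 10. Wir haben die Beschleunigung a(t) = 60·t^3 - 24·t^2 + 6·t - 10. Durch Einsetzen von t = 2: a(2) = 386.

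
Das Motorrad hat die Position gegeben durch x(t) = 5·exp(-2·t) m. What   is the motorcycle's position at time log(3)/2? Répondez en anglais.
Using x(t) = 5·exp(-2·t) and substituting t = log(3)/2, we find x = 5/3.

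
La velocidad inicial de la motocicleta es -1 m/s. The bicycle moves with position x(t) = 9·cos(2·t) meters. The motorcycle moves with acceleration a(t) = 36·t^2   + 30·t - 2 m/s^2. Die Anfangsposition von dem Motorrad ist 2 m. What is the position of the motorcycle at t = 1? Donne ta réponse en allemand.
Wir müssen unsere Gleichung für die Beschleunigung a(t) = 36·t^2 + 30·t - 2 2-mal integrieren. Durch Integration von der Beschleunigung und Verwendung der Anfangsbedingung v(0) = -1, erhalten wir v(t) = 12·t^3 + 15·t^2 - 2·t - 1. Die Stammfunktion von der Geschwindigkeit, mit x(0) = 2, ergibt die Position: x(t) = 3·t^4 + 5·t^3 - t^2 - t + 2. Aus der Gleichung für die Position x(t) = 3·t^4 + 5·t^3 - t^2 - t + 2, setzen wir t = 1 ein und erhalten x = 8.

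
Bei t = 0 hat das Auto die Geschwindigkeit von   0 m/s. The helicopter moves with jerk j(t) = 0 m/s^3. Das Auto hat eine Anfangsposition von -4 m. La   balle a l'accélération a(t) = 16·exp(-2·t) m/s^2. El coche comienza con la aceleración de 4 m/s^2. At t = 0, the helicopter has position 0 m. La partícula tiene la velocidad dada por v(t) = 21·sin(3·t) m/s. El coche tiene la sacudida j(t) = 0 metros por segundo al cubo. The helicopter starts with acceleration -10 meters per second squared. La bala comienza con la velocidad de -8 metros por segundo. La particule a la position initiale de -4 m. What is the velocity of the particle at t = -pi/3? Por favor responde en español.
Tenemos la velocidad v(t) = 21·sin(3·t). Sustituyendo t = -pi/3: v(-pi/3) = 0.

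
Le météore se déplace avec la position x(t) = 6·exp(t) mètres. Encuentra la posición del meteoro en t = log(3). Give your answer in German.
Wir haben die Position x(t) = 6·exp(t). Durch Einsetzen von t = log(3): x(log(3)) = 18.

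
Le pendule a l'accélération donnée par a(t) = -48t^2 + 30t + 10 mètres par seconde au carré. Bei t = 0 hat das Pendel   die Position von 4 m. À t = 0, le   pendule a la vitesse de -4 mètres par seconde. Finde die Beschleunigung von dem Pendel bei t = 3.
Mit a(t) = -48·t^2 + 30·t + 10 und Einsetzen von t = 3, finden wir a = -332.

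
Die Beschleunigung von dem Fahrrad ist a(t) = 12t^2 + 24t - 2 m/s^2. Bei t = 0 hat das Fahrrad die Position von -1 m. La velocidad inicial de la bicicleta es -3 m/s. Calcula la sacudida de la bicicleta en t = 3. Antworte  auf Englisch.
To solve this, we need to take 1 derivative of our acceleration equation a(t) = 12·t^2 + 24·t - 2. The derivative of acceleration gives jerk: j(t) = 24·t + 24. Using j(t) = 24·t + 24 and substituting t = 3, we find j = 96.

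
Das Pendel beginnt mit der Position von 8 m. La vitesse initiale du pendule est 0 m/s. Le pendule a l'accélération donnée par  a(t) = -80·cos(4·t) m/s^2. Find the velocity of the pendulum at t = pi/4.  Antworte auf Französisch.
Pour résoudre ceci, nous devons prendre 1 intégrale de notre équation de l'accélération a(t) = -80·cos(4·t). En intégrant l'accélération et en utilisant la condition initiale v(0) = 0, nous obtenons v(t) = -20·sin(4·t). Nous avons la vitesse v(t) = -20·sin(4·t). En substituant t = pi/4: v(pi/4) = 0.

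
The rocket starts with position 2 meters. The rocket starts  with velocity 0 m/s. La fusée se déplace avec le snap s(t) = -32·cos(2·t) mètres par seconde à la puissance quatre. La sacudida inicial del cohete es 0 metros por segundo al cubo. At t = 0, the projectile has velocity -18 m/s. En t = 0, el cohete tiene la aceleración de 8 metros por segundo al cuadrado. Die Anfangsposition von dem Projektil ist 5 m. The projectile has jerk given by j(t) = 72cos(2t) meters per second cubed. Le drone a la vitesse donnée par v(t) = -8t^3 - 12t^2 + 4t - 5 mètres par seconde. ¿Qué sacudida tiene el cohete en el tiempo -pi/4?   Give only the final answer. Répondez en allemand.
j(-pi/4) = 16.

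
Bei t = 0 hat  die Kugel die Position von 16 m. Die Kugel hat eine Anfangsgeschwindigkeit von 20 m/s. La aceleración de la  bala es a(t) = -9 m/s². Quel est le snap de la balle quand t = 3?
Pour résoudre ceci, nous devons prendre 2 dérivées de notre équation de l'accélération a(t) = -9. La dérivée de l'accélération donne le jerk: j(t) = 0. La dérivée du jerk donne le snap: s(t) = 0. De l'équation du snap s(t) = 0, nous substituons t = 3 pour obtenir s = 0.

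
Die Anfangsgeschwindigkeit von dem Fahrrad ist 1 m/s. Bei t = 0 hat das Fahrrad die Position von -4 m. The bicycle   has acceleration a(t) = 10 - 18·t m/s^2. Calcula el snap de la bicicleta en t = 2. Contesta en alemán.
Ausgehend von der Beschleunigung a(t) = 10 - 18·t, nehmen wir 2 Ableitungen. Durch Ableiten von der Beschleunigung erhalten wir den Ruck: j(t) = -18. Die Ableitung von dem Ruck ergibt den Snap: s(t) = 0. Aus der Gleichung für den Snap s(t) = 0, setzen wir t = 2 ein und erhalten s = 0.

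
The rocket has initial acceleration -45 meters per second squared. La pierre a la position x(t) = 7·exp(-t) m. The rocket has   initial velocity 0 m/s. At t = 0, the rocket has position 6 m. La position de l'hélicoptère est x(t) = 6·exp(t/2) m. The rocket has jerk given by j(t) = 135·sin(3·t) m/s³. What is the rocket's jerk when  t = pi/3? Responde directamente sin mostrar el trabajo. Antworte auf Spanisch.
j(pi/3) = 0.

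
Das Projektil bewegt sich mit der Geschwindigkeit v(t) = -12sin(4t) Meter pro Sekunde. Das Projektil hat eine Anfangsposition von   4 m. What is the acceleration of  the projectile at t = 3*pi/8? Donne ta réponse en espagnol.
Para resolver esto, necesitamos tomar 1 derivada de nuestra ecuación de la velocidad v(t) = -12·sin(4·t). Derivando la velocidad, obtenemos la aceleración: a(t) = -48·cos(4·t). Tenemos la aceleración a(t) = -48·cos(4·t). Sustituyendo t = 3*pi/8: a(3*pi/8) = 0.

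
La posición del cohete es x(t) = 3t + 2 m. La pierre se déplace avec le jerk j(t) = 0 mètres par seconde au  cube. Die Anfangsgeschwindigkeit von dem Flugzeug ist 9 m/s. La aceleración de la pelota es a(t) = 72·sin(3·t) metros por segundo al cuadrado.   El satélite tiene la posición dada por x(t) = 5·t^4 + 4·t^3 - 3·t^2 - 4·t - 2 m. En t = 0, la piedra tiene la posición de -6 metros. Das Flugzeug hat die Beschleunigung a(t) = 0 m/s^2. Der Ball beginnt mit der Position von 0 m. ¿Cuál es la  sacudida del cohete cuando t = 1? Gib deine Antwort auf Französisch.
Nous devons dériver notre équation de la position x(t) = 3·t + 2 3 fois. La dérivée de la position donne la vitesse: v(t) = 3. En prenant d/dt de v(t), nous trouvons a(t) = 0. En dérivant l'accélération, nous obtenons le jerk: j(t) = 0. De l'équation du jerk j(t) = 0, nous substituons t = 1 pour obtenir j = 0.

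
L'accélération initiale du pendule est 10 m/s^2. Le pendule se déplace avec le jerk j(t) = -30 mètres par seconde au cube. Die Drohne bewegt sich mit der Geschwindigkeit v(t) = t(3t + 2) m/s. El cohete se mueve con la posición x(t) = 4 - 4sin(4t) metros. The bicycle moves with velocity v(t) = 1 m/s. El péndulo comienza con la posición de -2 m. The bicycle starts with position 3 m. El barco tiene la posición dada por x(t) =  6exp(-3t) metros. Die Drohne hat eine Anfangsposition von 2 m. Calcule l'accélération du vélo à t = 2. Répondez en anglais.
To solve this, we need to take 1 derivative of our velocity equation v(t) = 1. Taking d/dt of v(t), we find a(t) = 0. From the given acceleration equation a(t) = 0, we substitute t = 2 to get a = 0.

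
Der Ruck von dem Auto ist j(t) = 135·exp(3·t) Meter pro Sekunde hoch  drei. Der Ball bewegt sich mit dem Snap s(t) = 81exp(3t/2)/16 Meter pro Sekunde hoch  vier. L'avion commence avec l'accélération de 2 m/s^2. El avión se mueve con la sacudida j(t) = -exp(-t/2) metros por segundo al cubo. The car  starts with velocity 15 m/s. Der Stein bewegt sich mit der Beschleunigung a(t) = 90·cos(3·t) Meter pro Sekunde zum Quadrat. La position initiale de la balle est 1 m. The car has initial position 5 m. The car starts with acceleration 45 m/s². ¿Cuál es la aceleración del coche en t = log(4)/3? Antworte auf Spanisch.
Para resolver esto, necesitamos tomar 1 antiderivada de nuestra ecuación de la sacudida j(t) = 135·exp(3·t). La antiderivada de la sacudida, con a(0) = 45, da la aceleración: a(t) = 45·exp(3·t). Tenemos la aceleración a(t) = 45·exp(3·t). Sustituyendo t = log(4)/3: a(log(4)/3) = 180.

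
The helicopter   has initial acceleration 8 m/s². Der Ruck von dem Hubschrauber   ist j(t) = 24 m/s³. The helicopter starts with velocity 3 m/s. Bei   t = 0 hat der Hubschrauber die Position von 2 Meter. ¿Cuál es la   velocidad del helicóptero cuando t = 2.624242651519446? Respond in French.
En partant du jerk j(t) = 24, nous prenons 2 primitives. En prenant ∫j(t)dt et en appliquant a(0) = 8, nous trouvons a(t) = 24·t + 8. La primitive de l'accélération est la vitesse. En utilisant v(0) = 3, nous obtenons v(t) = 12·t^2 + 8·t + 3. Nous avons la vitesse v(t) = 12·t^2 + 8·t + 3. En substituant t = 2.624242651519446: v(2.624242651519446) = 106.633735140801.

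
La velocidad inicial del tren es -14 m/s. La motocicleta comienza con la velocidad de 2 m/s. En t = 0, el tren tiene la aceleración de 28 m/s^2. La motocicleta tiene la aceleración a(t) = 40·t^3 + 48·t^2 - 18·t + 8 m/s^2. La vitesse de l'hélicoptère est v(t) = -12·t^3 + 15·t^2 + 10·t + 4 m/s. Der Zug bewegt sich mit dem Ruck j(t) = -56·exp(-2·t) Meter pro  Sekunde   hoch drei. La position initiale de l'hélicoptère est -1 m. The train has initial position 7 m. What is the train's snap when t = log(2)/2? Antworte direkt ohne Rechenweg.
At t = log(2)/2, s = 56.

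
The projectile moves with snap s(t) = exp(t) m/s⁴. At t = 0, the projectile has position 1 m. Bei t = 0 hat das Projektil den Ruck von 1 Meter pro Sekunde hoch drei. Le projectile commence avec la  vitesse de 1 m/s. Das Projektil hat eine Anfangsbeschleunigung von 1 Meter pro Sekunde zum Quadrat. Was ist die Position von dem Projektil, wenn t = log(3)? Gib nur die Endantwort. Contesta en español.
La respuesta es 3.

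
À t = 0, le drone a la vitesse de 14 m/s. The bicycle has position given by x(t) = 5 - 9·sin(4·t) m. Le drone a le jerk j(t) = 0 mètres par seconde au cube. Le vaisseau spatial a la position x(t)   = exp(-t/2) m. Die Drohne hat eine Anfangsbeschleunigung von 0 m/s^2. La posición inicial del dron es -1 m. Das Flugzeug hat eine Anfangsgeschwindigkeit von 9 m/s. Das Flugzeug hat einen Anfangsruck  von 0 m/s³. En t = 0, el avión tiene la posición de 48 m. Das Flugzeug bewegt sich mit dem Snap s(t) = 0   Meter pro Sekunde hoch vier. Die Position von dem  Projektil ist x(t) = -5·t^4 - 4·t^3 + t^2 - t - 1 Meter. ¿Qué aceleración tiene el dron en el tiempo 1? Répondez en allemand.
Um dies zu lösen, müssen wir 1 Integral unserer Gleichung für den Ruck j(t) = 0 finden. Mit ∫j(t)dt und Anwendung von a(0) = 0, finden wir a(t) = 0. Mit a(t) = 0 und Einsetzen von t = 1, finden wir a = 0.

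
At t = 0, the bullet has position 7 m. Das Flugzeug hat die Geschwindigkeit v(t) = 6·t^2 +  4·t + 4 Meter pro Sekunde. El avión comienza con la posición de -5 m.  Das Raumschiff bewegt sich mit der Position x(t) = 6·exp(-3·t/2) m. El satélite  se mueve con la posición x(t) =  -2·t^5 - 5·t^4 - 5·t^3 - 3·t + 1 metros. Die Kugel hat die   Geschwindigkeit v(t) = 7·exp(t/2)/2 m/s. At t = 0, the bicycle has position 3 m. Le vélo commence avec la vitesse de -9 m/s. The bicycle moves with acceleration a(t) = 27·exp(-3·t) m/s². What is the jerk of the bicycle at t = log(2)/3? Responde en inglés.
We must differentiate our acceleration equation a(t) = 27·exp(-3·t) 1 time. The derivative of acceleration gives jerk: j(t) = -81·exp(-3·t). We have jerk j(t) = -81·exp(-3·t). Substituting t = log(2)/3: j(log(2)/3) = -81/2.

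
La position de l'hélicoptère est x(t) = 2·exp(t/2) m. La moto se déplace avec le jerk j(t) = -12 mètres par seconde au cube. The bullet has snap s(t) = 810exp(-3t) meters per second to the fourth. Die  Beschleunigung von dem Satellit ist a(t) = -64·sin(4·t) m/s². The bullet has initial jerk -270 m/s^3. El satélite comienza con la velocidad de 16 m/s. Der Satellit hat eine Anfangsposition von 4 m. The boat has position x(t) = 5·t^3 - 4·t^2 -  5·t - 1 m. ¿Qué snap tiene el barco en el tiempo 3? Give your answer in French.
Pour résoudre ceci, nous devons prendre 4 dérivées de notre équation de la position x(t) = 5·t^3 - 4·t^2 - 5·t - 1. En prenant d/dt de x(t), nous trouvons v(t) = 15·t^2 - 8·t - 5. En dérivant la vitesse, nous obtenons l'accélération: a(t) = 30·t - 8. La dérivée de l'accélération donne le jerk: j(t) = 30. En dérivant le jerk, nous obtenons le snap: s(t) = 0. En utilisant s(t) = 0 et en substituant t = 3, nous trouvons s = 0.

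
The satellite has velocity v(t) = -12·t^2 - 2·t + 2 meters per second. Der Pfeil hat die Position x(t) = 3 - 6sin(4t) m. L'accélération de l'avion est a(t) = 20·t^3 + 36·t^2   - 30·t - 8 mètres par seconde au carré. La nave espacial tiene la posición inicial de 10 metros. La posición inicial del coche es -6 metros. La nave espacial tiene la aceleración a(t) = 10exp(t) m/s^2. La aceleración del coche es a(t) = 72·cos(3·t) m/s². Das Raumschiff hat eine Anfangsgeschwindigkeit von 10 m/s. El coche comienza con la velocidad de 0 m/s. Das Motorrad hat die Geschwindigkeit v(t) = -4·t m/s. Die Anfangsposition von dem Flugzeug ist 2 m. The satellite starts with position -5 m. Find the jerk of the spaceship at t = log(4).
Starting from acceleration a(t) = 10·exp(t), we take 1 derivative. Taking d/dt of a(t), we find j(t) = 10·exp(t). From the given jerk equation j(t) = 10·exp(t), we substitute t = log(4) to get j = 40.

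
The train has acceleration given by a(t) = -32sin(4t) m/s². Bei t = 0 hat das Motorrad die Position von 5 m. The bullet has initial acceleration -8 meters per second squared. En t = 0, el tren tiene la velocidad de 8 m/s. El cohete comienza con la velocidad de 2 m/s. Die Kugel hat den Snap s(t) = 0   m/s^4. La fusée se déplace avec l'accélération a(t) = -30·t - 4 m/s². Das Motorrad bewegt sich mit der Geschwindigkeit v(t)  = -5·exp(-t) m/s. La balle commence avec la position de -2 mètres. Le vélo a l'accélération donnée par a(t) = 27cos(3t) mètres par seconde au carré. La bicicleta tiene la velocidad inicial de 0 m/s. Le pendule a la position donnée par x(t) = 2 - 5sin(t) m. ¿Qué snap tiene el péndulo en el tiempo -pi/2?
Debemos derivar nuestra ecuación de la posición x(t) = 2 - 5·sin(t) 4 veces. La derivada de la posición da la velocidad: v(t) = -5·cos(t). Tomando d/dt de v(t), encontramos a(t) = 5·sin(t). Tomando d/dt de a(t), encontramos j(t) = 5·cos(t). Tomando d/dt de j(t), encontramos s(t) = -5·sin(t). Usando s(t) = -5·sin(t) y sustituyendo t = -pi/2, encontramos s = 5.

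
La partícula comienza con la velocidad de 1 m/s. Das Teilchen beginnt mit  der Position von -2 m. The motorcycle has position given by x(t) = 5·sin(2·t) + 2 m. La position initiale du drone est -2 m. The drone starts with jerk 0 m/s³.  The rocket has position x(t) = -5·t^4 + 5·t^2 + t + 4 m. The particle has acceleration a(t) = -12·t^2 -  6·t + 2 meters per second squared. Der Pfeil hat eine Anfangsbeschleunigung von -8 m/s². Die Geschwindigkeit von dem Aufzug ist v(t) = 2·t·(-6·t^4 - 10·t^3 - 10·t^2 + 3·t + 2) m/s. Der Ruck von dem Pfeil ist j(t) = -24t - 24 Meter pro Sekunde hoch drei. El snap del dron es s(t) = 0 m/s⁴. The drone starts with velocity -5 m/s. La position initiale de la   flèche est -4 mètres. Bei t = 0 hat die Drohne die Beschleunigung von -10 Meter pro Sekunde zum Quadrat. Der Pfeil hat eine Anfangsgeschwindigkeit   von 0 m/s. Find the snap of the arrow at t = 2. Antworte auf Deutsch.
Wir müssen unsere Gleichung für den Ruck j(t) = -24·t - 24 1-mal ableiten. Die Ableitung von dem Ruck ergibt den Snap: s(t) = -24. Wir haben den Snap s(t) = -24. Durch Einsetzen von t = 2: s(2) = -24.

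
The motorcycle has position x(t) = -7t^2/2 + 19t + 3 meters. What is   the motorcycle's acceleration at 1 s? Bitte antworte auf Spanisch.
Debemos derivar nuestra ecuación de la posición x(t) = -7·t^2/2 + 19·t + 3 2 veces. La derivada de la posición da la velocidad: v(t) = 19 - 7·t. Tomando d/dt de v(t), encontramos a(t) = -7. De la ecuación de la aceleración a(t) = -7, sustituimos t = 1 para obtener a = -7.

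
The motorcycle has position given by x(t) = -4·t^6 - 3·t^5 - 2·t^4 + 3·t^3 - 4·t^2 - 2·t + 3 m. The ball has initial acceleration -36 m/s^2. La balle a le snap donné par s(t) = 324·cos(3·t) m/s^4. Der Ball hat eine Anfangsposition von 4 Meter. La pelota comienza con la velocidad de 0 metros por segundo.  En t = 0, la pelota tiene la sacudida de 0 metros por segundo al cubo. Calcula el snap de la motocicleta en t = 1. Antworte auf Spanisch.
Partiendo de la posición x(t) = -4·t^6 - 3·t^5 - 2·t^4 + 3·t^3 - 4·t^2 - 2·t + 3, tomamos 4 derivadas. La derivada de la posición da la velocidad: v(t) = -24·t^5 - 15·t^4 - 8·t^3 + 9·t^2 - 8·t - 2. La derivada de la velocidad da la aceleración: a(t) = -120·t^4 - 60·t^3 - 24·t^2 + 18·t - 8. La derivada de la aceleración da la sacudida: j(t) = -480·t^3 - 180·t^2 - 48·t + 18. Derivando la sacudida, obtenemos el snap: s(t) = -1440·t^2 - 360·t - 48. Tenemos el snap s(t) = -1440·t^2 - 360·t - 48. Sustituyendo t = 1: s(1) = -1848.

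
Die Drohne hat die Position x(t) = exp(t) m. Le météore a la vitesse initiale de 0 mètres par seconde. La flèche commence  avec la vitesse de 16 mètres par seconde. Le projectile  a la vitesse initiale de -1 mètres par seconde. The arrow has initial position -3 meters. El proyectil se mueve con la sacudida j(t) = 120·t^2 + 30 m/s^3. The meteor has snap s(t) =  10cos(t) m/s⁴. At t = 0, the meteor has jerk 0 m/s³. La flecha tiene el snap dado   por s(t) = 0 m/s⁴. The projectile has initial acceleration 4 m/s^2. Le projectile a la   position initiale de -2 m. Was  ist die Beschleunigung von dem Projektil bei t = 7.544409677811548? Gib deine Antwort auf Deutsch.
Wir müssen unsere Gleichung für den Ruck j(t) = 120·t^2 + 30 1-mal integrieren. Die Stammfunktion von dem Ruck, mit a(0) = 4, ergibt die Beschleunigung: a(t) = 40·t^3 + 30·t + 4. Wir haben die Beschleunigung a(t) = 40·t^3 + 30·t + 4. Durch Einsetzen von t = 7.544409677811548: a(7.544409677811548) = 17406.8761165226.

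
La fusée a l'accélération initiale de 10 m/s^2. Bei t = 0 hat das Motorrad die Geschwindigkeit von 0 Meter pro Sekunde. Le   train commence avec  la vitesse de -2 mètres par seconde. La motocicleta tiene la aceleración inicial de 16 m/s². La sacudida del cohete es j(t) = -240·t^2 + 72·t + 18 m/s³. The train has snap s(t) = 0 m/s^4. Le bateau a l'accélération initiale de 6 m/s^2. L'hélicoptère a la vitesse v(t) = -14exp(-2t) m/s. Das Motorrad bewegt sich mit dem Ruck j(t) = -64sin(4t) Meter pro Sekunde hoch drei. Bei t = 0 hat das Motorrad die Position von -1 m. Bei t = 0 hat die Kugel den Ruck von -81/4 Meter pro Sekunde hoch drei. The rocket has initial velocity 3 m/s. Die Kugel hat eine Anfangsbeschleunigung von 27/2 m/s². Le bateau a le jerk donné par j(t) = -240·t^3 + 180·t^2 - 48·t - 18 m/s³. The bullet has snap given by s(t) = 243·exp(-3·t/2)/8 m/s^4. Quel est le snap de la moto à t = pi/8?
Nous devons dériver notre équation du jerk j(t) = -64·sin(4·t) 1 fois. La dérivée du jerk donne le snap: s(t) = -256·cos(4·t). De l'équation du snap s(t) = -256·cos(4·t), nous substituons t = pi/8 pour obtenir s = 0.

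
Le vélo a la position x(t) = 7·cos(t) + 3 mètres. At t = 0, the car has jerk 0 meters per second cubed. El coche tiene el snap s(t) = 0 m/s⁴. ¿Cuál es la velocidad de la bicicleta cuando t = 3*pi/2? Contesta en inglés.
We must differentiate our position equation x(t) = 7·cos(t) + 3 1 time. The derivative of position gives velocity: v(t) = -7·sin(t). From the given velocity equation v(t) = -7·sin(t), we substitute t = 3*pi/2 to get v = 7.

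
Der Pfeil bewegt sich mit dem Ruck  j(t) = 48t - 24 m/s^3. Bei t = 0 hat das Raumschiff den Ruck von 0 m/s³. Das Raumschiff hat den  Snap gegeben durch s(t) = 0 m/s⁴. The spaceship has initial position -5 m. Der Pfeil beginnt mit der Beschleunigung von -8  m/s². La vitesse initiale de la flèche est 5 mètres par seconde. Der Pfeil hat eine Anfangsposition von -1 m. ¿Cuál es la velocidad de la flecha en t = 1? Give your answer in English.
To find the answer, we compute 2 integrals of j(t) = 48·t - 24. Integrating jerk and using the initial condition a(0) = -8, we get a(t) = 24·t^2 - 24·t - 8. The integral of acceleration, with v(0) = 5, gives velocity: v(t) = 8·t^3 - 12·t^2 - 8·t + 5. From the given velocity equation v(t) = 8·t^3 - 12·t^2 - 8·t + 5, we substitute t = 1 to get v = -7.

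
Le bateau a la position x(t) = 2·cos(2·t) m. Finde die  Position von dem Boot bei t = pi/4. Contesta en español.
Tenemos la posición x(t) = 2·cos(2·t). Sustituyendo t = pi/4: x(pi/4) = 0.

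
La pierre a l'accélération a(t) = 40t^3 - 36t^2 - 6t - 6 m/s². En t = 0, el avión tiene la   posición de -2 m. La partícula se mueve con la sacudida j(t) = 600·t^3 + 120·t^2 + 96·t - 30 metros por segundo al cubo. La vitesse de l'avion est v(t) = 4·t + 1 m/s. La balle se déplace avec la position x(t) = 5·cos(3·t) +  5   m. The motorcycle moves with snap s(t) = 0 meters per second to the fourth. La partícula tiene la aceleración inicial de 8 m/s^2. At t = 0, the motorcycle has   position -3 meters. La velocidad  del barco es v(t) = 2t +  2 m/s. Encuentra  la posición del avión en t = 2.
Necesitamos integrar nuestra ecuación de la velocidad v(t) = 4·t + 1 1 vez. Tomando ∫v(t)dt y aplicando x(0) = -2, encontramos x(t) = 2·t^2 + t - 2. Usando x(t) = 2·t^2 + t - 2 y sustituyendo t = 2, encontramos x = 8.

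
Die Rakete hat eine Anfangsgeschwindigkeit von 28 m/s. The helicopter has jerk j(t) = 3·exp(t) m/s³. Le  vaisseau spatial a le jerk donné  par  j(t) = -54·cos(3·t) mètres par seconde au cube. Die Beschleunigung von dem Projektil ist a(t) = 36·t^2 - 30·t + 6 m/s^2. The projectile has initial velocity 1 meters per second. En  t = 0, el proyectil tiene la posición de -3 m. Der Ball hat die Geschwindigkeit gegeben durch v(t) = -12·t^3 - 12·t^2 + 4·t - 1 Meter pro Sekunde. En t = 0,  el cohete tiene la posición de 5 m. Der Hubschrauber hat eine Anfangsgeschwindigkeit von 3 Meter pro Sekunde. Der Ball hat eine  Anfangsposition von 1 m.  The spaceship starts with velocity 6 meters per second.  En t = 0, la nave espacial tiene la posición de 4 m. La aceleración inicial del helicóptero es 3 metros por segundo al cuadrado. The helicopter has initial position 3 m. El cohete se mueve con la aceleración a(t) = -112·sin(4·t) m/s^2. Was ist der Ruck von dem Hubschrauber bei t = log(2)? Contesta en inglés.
Using j(t) = 3·exp(t) and substituting t = log(2), we find j = 6.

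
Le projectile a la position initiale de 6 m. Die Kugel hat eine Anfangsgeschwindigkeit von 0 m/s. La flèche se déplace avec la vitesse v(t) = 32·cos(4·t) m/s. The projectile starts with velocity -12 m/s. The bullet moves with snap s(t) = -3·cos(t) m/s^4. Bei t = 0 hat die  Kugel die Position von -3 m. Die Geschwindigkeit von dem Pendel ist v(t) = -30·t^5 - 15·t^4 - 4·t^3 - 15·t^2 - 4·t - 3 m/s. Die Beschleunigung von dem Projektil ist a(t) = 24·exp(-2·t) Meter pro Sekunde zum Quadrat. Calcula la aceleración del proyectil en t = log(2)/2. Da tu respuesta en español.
Tenemos la aceleración a(t) = 24·exp(-2·t). Sustituyendo t = log(2)/2: a(log(2)/2) = 12.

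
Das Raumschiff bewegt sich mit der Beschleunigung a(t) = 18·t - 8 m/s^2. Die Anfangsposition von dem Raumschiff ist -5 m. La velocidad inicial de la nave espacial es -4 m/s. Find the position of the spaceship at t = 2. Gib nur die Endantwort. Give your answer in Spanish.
La respuesta es -5.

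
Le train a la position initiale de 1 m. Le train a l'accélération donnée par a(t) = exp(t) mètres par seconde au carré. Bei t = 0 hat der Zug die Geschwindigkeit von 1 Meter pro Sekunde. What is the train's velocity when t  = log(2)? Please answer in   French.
Nous devons trouver l'intégrale de notre équation de l'accélération a(t) = exp(t) 1 fois. En prenant ∫a(t)dt et en appliquant v(0) = 1, nous trouvons v(t) = exp(t). Nous avons la vitesse v(t) = exp(t). En substituant t = log(2): v(log(2)) = 2.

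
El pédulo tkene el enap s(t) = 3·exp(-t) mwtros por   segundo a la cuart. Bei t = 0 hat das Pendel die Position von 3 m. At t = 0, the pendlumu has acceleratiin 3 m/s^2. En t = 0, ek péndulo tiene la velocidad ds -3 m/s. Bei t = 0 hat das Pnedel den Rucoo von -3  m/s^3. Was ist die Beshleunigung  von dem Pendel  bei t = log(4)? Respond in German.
Wir müssen die Stammfunktion unserer Gleichung für den Snap s(t) = 3·exp(-t) 2-mal finden. Durch Integration von dem Snap und Verwendung der Anfangsbedingung j(0) = -3, erhalten wir j(t) = -3·exp(-t). Mit ∫j(t)dt und Anwendung von a(0) = 3, finden wir a(t) = 3·exp(-t). Wir haben die Beschleunigung a(t) = 3·exp(-t). Durch Einsetzen von t = log(4): a(log(4)) = 3/4.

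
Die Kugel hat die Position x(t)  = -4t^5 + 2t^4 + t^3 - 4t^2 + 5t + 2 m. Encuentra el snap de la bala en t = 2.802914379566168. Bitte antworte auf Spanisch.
Para resolver esto, necesitamos tomar 4 derivadas de nuestra ecuación de la posición x(t) = -4·t^5 + 2·t^4 + t^3 - 4·t^2 + 5·t + 2. La derivada de la posición da la velocidad: v(t) = -20·t^4 + 8·t^3 + 3·t^2 - 8·t + 5. La derivada de la velocidad da la aceleración: a(t) = -80·t^3 + 24·t^2 + 6·t - 8. Derivando la aceleración, obtenemos la sacudida: j(t) = -240·t^2 + 48·t + 6. Derivando la sacudida, obtenemos el snap: s(t) = 48 - 480·t. De la ecuación del snap s(t) = 48 - 480·t, sustituimos t = 2.802914379566168 para obtener s = -1297.39890219176.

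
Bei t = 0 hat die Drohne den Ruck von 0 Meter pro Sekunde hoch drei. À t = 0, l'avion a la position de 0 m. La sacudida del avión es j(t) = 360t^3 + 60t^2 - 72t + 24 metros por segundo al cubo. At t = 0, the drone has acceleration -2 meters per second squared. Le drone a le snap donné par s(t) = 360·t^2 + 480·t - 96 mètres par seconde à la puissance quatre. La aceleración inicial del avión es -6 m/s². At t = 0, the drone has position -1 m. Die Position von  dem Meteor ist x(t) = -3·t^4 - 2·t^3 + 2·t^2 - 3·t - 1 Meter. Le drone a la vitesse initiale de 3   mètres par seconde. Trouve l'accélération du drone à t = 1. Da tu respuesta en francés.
En partant du snap s(t) = 360·t^2 + 480·t - 96, nous prenons 2 primitives. La primitive du snap, avec j(0) = 0, donne le jerk: j(t) = 24·t·(5·t^2 + 10·t - 4). La primitive du jerk, avec a(0) = -2, donne l'accélération: a(t) = 30·t^4 + 80·t^3 - 48·t^2 - 2. En utilisant a(t) = 30·t^4 + 80·t^3 - 48·t^2 - 2 et en substituant t = 1, nous trouvons a = 60.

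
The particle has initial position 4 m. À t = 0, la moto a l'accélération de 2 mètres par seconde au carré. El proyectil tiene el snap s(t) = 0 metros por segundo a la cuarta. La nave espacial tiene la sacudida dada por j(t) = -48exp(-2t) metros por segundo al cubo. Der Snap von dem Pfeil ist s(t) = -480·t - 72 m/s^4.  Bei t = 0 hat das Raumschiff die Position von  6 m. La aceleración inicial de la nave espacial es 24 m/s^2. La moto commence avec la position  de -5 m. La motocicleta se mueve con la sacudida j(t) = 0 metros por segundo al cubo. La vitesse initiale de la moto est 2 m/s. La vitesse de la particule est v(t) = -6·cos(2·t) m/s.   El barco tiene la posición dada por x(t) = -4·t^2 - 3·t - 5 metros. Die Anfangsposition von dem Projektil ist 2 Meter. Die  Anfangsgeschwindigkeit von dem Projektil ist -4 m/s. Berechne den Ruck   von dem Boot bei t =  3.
Ausgehend von der Position x(t) = -4·t^2 - 3·t - 5, nehmen wir 3 Ableitungen. Mit d/dt von x(t) finden wir v(t) = -8·t - 3. Durch Ableiten von der Geschwindigkeit erhalten wir die Beschleunigung: a(t) = -8. Durch Ableiten von der Beschleunigung erhalten wir den Ruck: j(t) = 0. Mit j(t) = 0 und Einsetzen von t = 3, finden wir j = 0.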